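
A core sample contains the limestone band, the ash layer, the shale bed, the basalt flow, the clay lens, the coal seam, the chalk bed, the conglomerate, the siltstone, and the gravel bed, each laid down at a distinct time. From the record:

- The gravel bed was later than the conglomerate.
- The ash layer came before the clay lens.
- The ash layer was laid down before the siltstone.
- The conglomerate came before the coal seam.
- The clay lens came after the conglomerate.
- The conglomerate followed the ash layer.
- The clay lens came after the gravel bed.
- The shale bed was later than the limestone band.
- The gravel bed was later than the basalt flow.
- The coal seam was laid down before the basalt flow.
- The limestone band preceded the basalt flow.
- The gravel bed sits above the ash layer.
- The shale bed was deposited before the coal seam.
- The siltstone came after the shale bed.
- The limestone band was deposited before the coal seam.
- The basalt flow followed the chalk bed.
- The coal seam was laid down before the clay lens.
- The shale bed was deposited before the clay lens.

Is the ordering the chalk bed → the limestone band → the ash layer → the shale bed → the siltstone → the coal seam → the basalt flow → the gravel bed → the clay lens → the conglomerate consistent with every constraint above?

no

The constraints require the conglomerate before the clay lens, but in the proposed sequence the clay lens appears ahead of the conglomerate. That one violation is enough.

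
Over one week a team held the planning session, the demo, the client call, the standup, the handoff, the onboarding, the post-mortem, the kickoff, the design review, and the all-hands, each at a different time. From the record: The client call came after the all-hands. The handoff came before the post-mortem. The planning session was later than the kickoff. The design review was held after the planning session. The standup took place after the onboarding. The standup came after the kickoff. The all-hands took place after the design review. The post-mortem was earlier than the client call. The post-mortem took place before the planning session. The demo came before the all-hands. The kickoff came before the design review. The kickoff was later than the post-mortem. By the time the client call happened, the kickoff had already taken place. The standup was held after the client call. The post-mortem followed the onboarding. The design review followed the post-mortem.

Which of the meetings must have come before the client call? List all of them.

the all-hands, the demo, the design review, the handoff, the kickoff, the onboarding, the planning session, the post-mortem

Directly stated before the client call: the all-hands, the kickoff, and the post-mortem.
The demo reaches the client call via the demo → the all-hands → the client call.
The design review reaches the client call via the design review → the all-hands → the client call.
The handoff reaches the client call via the handoff → the post-mortem → the client call.
Likewise the onboarding and the planning session each reach the client call by chaining the stated constraints.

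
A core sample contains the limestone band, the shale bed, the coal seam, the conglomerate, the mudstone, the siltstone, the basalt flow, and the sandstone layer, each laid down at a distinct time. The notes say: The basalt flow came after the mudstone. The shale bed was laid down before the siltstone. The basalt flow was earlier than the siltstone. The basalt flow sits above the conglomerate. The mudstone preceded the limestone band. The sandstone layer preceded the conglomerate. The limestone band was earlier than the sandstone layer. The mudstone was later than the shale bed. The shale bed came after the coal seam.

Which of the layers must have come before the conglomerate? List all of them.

Directly stated before the conglomerate: the sandstone layer.
The coal seam reaches the conglomerate via the coal seam → the shale bed → the mudstone → the limestone band → the sandstone layer → the conglomerate.
The limestone band reaches the conglomerate via the limestone band → the sandstone layer → the conglomerate.
The mudstone reaches the conglomerate via the mudstone → the limestone band → the sandstone layer → the conglomerate.
Likewise the shale bed reaches the conglomerate by chaining the stated constraints.

the coal seam, the limestone band, the mudstone, the sandstone layer, the shale bed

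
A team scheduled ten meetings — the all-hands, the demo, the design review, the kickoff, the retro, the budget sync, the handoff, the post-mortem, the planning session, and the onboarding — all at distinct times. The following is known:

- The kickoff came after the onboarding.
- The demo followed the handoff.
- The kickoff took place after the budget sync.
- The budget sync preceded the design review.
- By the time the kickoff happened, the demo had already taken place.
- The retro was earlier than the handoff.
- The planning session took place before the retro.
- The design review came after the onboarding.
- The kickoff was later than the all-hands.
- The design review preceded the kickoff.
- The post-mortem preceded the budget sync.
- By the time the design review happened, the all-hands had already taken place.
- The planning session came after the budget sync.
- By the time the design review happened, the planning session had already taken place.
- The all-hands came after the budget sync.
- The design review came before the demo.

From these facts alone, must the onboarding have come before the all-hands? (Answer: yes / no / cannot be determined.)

No chain of stated constraints runs from the onboarding to the all-hands, and none runs from the all-hands to the onboarding either.
So the relative order of the onboarding and the all-hands is not fixed by the given facts.

cannot be determined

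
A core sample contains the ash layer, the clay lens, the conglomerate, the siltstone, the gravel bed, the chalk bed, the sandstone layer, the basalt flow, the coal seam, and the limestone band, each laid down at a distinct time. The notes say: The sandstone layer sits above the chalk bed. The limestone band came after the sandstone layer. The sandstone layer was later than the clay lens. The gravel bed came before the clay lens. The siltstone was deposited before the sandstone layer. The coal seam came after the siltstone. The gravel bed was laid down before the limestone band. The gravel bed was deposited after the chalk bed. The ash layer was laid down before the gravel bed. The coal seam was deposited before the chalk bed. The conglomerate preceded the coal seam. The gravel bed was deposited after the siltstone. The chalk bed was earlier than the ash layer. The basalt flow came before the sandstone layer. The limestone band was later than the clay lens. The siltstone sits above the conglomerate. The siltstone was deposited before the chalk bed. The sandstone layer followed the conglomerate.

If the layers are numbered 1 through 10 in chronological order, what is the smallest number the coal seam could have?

3

The conglomerate and the siltstone must both come before the coal seam — 2 forced predecessors.
Nothing else is forced ahead of the coal seam, so its earliest slot is position 2 + 1 = 3.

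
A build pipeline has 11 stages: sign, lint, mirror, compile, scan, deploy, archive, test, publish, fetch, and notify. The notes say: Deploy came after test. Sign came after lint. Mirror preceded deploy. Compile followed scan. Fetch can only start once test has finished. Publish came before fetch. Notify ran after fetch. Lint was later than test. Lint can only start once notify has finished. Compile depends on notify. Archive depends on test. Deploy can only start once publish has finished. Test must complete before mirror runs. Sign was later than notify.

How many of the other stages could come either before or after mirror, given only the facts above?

8

Forced before mirror: test; forced after mirror: deploy.
That leaves archive, compile, fetch, lint, notify, publish, scan, and sign with no forced order relative to mirror — 8.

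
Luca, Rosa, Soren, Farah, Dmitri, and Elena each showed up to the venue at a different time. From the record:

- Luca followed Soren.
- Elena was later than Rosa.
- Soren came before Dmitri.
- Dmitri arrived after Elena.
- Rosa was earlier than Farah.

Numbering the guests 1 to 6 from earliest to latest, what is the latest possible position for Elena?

5

Elena must come before Dmitri — 1 guest forced after them.
Everything else can be placed before Elena in some valid order, so Elena can sit as late as position 6 − 1 = 5.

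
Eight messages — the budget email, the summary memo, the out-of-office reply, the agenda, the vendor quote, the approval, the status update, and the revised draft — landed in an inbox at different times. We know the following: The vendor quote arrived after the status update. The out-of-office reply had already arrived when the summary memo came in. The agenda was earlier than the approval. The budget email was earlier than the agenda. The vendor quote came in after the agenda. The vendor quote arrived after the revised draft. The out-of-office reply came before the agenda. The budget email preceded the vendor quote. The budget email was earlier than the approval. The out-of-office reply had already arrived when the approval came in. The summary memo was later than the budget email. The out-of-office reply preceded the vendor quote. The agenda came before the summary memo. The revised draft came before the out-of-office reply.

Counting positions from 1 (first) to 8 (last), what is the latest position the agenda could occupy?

5

The agenda must come before the approval, the summary memo, and the vendor quote — 3 messages forced after it.
Everything else can be placed before the agenda in some valid order, so the agenda can sit as late as position 8 − 3 = 5.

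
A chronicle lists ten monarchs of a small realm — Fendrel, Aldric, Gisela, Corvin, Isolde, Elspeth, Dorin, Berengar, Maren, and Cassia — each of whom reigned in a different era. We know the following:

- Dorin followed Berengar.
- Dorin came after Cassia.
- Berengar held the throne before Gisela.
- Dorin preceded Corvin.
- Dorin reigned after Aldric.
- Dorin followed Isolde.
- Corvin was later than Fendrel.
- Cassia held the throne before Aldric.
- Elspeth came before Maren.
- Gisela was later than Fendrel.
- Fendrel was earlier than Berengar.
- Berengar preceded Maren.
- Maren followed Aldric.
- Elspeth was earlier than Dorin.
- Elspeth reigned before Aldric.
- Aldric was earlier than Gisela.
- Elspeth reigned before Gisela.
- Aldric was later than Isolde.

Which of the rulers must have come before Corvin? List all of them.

Directly stated before Corvin: Dorin and Fendrel.
Aldric reaches Corvin via Aldric → Dorin → Corvin.
Berengar reaches Corvin via Berengar → Dorin → Corvin.
Cassia reaches Corvin via Cassia → Dorin → Corvin.
Likewise Elspeth and Isolde each reach Corvin by chaining the stated constraints.
No chain forces Gisela (or any of the others) ahead of Corvin.

Aldric, Berengar, Cassia, Dorin, Elspeth, Fendrel, Isolde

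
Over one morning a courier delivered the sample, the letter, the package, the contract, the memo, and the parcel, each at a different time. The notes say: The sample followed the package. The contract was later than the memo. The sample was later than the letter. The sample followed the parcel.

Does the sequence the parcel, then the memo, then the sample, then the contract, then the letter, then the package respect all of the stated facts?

The constraints require the letter before the sample, but in the proposed sequence the sample appears ahead of the letter. That one violation is enough.

no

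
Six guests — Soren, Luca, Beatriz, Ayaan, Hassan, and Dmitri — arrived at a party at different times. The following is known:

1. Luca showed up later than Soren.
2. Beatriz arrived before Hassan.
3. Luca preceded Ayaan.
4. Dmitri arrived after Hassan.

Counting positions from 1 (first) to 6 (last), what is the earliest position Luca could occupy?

Soren must come before Luca — 1 forced predecessor.
Nothing else is forced ahead of Luca, so their earliest slot is position 1 + 1 = 2.

2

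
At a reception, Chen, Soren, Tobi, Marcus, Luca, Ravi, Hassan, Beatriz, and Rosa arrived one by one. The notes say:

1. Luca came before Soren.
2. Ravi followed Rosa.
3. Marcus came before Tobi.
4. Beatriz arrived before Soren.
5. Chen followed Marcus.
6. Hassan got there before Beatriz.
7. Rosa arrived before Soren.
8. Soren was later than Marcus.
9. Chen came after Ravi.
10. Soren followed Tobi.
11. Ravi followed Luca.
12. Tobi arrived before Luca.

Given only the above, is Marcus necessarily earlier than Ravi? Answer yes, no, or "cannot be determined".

Chain the constraints: Marcus → Tobi → Luca → Ravi. Each link is directly stated, so Marcus comes before Ravi.

yes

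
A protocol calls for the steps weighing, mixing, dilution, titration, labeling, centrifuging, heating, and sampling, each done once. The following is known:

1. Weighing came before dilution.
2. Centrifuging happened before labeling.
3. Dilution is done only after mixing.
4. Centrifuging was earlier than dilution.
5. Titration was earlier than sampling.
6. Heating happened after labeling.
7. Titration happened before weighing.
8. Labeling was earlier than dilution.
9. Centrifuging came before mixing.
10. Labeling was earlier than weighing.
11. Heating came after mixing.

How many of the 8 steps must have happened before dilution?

5

Directly stated before dilution: centrifuging, labeling, mixing, and weighing.
Titration reaches dilution via titration → weighing → dilution.
No chain forces sampling (or any of the others) ahead of dilution.
That's centrifuging, labeling, mixing, titration, and weighing — 5 in all.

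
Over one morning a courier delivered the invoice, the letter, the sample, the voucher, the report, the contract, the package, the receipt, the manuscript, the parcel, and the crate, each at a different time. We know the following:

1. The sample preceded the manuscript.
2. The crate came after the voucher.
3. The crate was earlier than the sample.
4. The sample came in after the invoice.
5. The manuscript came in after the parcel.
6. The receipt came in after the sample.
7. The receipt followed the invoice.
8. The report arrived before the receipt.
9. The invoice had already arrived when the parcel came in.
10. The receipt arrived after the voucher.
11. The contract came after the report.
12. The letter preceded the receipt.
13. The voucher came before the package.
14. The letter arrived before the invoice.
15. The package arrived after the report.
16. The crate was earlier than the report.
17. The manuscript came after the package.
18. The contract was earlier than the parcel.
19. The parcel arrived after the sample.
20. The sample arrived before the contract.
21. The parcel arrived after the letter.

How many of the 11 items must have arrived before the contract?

6

Directly stated before the contract: the report and the sample.
The crate reaches the contract via the crate → the sample → the contract.
The invoice reaches the contract via the invoice → the sample → the contract.
The letter reaches the contract via the letter → the invoice → the sample → the contract.
Likewise the voucher reaches the contract by chaining the stated constraints.
No chain forces the package (or any of the others) ahead of the contract.
That's the crate, the invoice, the letter, the report, the sample, and the voucher — 6 in all.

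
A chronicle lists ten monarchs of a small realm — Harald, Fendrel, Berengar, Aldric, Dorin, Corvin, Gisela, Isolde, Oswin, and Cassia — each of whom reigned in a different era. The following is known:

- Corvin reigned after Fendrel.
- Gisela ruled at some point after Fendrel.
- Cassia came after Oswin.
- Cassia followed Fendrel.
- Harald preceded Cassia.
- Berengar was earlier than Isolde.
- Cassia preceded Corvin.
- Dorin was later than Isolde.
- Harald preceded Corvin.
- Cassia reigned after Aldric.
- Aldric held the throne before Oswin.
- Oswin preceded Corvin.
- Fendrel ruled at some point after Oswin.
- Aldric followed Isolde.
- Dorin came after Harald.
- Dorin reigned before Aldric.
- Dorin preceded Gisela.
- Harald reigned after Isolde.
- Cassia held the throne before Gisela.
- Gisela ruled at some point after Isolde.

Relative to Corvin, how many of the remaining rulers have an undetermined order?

Forced before Corvin: Aldric, Berengar, Cassia, Dorin, Fendrel, Harald, Isolde, and Oswin.
That leaves Gisela with no forced order relative to Corvin — 1.

1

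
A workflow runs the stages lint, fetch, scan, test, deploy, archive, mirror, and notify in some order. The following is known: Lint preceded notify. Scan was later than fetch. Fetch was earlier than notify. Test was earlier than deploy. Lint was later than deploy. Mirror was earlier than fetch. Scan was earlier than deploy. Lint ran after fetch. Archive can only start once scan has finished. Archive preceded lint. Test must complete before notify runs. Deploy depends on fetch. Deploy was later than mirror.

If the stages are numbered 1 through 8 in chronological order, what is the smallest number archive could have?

4

Fetch, mirror, and scan must all come before archive — 3 forced predecessors.
Nothing else is forced ahead of archive, so its earliest slot is position 3 + 1 = 4.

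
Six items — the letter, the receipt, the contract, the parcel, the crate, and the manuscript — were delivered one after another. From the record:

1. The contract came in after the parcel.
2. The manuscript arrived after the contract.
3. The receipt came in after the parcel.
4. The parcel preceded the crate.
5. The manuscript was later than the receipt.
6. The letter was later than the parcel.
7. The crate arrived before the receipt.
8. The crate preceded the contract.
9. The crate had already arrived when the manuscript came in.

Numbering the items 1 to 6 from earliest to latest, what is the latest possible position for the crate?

The crate must come before the contract, the manuscript, and the receipt — 3 items forced after it.
Everything else can be placed before the crate in some valid order, so the crate can sit as late as position 6 − 3 = 3.

3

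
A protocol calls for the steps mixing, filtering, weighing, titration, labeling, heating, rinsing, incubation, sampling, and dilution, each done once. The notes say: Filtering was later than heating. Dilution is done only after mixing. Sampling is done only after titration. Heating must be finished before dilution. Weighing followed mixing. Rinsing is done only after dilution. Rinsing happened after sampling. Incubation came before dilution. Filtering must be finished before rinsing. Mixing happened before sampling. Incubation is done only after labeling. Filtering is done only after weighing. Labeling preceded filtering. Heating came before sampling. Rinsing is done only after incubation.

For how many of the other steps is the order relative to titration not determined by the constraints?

7

Forced after titration: rinsing and sampling.
That leaves dilution, filtering, heating, incubation, labeling, mixing, and weighing with no forced order relative to titration — 7.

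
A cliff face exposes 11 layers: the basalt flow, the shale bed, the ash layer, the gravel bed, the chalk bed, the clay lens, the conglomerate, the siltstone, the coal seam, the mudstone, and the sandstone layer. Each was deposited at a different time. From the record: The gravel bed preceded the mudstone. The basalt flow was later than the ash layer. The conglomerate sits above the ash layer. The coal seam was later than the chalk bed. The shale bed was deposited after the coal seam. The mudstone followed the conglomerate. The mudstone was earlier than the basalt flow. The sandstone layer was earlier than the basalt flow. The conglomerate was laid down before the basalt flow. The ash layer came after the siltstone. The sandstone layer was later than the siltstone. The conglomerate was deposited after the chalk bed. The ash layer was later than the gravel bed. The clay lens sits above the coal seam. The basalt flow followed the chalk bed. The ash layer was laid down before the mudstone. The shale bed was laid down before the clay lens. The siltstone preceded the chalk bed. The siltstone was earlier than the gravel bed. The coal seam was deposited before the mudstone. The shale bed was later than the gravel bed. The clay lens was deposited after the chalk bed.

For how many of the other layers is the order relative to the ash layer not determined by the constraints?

Forced before the ash layer: the gravel bed and the siltstone; forced after the ash layer: the basalt flow, the conglomerate, and the mudstone.
That leaves the chalk bed, the clay lens, the coal seam, the sandstone layer, and the shale bed with no forced order relative to the ash layer — 5.

5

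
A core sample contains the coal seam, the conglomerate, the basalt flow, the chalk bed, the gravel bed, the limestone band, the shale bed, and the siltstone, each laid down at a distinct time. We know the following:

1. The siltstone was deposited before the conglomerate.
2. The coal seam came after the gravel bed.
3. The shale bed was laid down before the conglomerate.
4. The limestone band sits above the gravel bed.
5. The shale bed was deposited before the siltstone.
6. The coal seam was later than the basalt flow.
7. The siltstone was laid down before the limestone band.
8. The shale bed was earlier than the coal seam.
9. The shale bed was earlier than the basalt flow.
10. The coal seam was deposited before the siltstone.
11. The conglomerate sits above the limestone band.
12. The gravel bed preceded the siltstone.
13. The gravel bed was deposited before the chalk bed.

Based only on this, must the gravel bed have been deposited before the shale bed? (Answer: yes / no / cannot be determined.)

cannot be determined

No chain of stated constraints runs from the gravel bed to the shale bed, and none runs from the shale bed to the gravel bed either.
So the relative order of the gravel bed and the shale bed is not fixed by the given facts.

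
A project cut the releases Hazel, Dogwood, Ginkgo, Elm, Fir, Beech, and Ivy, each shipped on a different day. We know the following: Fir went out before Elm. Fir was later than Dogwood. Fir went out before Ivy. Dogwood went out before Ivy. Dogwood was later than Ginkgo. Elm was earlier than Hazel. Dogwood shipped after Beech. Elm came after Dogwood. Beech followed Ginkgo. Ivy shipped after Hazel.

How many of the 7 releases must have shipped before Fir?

Directly stated before Fir: Dogwood.
Beech reaches Fir via Beech → Dogwood → Fir.
Ginkgo reaches Fir via Ginkgo → Dogwood → Fir.
No chain forces Hazel (or any of the others) ahead of Fir.
That's Beech, Dogwood, and Ginkgo — 3 in all.

3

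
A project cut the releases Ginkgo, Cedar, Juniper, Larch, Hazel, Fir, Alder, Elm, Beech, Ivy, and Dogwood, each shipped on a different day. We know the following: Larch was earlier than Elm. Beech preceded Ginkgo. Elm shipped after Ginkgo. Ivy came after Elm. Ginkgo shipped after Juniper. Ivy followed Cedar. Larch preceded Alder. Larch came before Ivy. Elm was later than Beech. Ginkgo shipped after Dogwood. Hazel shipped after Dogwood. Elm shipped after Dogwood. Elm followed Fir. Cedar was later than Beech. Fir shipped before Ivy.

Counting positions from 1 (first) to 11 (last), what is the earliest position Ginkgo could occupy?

Beech, Dogwood, and Juniper must all come before Ginkgo — 3 forced predecessors.
Nothing else is forced ahead of Ginkgo, so its earliest slot is position 3 + 1 = 4.

4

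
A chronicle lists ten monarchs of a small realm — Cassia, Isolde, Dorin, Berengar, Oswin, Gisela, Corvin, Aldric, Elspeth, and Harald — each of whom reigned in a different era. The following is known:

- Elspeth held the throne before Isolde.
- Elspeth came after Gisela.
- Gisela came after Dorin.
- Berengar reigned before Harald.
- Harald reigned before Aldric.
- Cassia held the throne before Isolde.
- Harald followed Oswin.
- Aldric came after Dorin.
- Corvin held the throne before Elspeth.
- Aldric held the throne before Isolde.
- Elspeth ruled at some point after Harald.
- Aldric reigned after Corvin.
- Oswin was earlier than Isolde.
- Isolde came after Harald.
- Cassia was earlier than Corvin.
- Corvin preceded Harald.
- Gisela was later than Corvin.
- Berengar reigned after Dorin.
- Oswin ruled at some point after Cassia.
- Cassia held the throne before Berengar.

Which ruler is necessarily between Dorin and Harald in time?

Berengar

Tracing the constraints gives Dorin → Berengar → Harald, so Berengar sits after Dorin and before Harald.
No other ruler is forced both after Dorin and before Harald.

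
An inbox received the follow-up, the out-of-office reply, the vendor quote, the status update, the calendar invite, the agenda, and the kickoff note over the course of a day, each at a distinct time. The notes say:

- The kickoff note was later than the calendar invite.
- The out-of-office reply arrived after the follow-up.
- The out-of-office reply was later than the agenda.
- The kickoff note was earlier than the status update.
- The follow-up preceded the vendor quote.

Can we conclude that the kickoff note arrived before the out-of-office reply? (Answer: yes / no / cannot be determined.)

No chain of stated constraints runs from the kickoff note to the out-of-office reply, and none runs from the out-of-office reply to the kickoff note either.
So the relative order of the kickoff note and the out-of-office reply is not fixed by the given facts.

cannot be determined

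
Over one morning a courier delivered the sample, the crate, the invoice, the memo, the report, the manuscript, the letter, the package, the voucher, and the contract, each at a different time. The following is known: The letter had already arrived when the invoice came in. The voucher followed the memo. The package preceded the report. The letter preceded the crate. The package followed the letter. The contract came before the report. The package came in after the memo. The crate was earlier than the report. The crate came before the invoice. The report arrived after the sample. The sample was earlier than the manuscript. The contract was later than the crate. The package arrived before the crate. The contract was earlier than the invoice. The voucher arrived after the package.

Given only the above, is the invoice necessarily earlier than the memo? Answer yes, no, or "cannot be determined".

no

Tracing the constraints gives the memo → the package → the crate → the invoice, so the memo must come before the invoice.
That means the invoice cannot be before the memo.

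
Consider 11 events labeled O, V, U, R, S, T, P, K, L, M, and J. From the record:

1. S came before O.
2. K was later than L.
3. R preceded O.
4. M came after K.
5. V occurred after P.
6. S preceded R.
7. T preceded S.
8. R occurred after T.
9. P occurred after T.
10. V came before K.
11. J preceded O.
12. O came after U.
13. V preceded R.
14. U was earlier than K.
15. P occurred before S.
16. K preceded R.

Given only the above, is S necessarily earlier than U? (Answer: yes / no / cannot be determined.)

No chain of stated constraints runs from S to U, and none runs from U to S either.
So the relative order of S and U is not fixed by the given facts.

cannot be determined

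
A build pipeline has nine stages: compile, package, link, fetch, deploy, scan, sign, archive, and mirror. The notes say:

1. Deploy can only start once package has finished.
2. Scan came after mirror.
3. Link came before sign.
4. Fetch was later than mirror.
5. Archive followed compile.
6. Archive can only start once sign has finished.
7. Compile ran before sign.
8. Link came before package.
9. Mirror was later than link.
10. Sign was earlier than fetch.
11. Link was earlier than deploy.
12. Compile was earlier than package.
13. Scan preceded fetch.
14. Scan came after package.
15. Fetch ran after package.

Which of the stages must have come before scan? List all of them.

compile, link, mirror, package

Directly stated before scan: mirror and package.
Compile reaches scan via compile → package → scan.
Link reaches scan via link → package → scan.
No chain forces sign (or any of the others) ahead of scan.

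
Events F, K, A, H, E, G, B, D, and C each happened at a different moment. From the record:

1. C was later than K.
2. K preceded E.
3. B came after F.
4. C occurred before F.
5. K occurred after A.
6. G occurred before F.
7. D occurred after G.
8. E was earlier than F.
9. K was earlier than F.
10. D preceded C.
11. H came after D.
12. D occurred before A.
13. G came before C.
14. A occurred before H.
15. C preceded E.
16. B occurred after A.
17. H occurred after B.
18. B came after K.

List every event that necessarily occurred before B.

Directly stated before B: A, F, and K.
C reaches B via C → F → B.
D reaches B via D → A → B.
E reaches B via E → F → B.
Likewise G reaches B by chaining the stated constraints.
No chain forces H ahead of B.

A, C, D, E, F, G, K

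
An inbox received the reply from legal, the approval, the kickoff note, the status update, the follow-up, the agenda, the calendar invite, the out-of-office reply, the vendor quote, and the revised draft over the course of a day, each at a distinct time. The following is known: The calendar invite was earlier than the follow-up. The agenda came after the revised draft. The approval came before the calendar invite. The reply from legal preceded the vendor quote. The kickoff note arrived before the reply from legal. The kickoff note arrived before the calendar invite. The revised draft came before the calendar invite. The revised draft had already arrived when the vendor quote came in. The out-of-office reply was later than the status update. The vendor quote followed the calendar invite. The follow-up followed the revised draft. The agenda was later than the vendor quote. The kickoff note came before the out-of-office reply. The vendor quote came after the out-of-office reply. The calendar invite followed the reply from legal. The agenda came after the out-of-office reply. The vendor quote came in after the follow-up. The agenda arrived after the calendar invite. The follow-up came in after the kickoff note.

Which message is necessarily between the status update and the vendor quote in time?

Tracing the constraints gives the status update → the out-of-office reply → the vendor quote, so the out-of-office reply sits after the status update and before the vendor quote.
No other message is forced both after the status update and before the vendor quote.

the out-of-office reply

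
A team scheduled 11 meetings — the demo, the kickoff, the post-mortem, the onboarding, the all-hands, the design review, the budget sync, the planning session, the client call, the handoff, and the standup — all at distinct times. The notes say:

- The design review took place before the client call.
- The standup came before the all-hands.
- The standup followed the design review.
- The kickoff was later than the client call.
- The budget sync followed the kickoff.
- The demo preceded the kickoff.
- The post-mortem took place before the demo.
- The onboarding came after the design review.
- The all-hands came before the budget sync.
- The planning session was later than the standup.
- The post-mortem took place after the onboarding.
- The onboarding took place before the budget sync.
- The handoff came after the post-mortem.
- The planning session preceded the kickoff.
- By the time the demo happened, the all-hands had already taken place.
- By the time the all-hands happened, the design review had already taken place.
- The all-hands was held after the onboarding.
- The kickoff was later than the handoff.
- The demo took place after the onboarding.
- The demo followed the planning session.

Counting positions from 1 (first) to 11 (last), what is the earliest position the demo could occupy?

The all-hands, the design review, the onboarding, the planning session, the post-mortem, and the standup must all come before the demo — 6 forced predecessors.
Nothing else is forced ahead of the demo, so its earliest slot is position 6 + 1 = 7.

7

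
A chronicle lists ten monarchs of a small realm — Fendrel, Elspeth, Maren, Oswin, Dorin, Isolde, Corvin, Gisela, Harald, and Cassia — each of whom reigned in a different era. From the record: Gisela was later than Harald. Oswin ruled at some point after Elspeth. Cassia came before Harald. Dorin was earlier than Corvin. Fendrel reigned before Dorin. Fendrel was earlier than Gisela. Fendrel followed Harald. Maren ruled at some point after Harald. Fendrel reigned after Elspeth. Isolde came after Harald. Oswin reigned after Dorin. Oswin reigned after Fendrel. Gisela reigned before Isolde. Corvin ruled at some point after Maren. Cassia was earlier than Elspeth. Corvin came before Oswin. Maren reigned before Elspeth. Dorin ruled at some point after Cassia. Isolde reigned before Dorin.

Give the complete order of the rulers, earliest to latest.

Cassia, Harald, Maren, Elspeth, Fendrel, Gisela, Isolde, Dorin, Corvin, Oswin

The constraints fix every adjacent pair, so only one ordering works:
Cassia → Harald → Maren → Elspeth → Fendrel → Gisela → Isolde → Dorin → Corvin → Oswin.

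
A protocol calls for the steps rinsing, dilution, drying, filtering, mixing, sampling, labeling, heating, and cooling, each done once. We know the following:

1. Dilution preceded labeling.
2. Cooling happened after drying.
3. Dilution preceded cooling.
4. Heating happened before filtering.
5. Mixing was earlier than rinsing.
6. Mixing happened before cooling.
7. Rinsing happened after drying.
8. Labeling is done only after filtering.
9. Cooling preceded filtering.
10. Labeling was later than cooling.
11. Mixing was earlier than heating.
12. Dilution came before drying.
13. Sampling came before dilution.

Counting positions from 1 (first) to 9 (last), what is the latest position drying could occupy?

5

Drying must come before cooling, filtering, labeling, and rinsing — 4 steps forced after it.
Everything else can be placed before drying in some valid order, so drying can sit as late as position 9 − 4 = 5.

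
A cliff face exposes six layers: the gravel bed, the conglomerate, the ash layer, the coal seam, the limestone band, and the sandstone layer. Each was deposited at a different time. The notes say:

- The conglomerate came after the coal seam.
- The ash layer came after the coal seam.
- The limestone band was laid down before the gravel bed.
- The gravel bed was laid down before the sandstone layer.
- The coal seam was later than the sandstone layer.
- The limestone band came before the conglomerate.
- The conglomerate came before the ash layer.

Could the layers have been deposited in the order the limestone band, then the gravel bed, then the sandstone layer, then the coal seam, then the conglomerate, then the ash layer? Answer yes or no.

yes

Check each stated constraint against the proposed order — e.g. the coal seam is ahead of the ash layer; the limestone band is ahead of the conglomerate. Every pair is in the required order; nothing is violated.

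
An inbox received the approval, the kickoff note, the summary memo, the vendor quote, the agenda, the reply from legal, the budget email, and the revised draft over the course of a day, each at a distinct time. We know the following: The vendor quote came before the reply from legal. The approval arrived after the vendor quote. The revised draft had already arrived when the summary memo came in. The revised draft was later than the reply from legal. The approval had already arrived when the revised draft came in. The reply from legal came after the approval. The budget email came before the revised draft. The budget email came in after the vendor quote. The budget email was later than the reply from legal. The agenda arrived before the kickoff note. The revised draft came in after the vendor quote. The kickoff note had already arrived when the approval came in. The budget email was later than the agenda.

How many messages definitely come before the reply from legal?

Directly stated before the reply from legal: the approval and the vendor quote.
The agenda reaches the reply from legal via the agenda → the kickoff note → the approval → the reply from legal.
The kickoff note reaches the reply from legal via the kickoff note → the approval → the reply from legal.
That's the agenda, the approval, the kickoff note, and the vendor quote — 4 in all.

4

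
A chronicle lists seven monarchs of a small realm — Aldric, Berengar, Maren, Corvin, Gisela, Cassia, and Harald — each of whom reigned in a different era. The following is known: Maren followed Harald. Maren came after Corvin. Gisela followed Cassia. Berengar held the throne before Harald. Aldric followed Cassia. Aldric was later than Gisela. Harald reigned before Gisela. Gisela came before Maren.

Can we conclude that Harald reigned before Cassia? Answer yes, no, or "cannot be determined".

cannot be determined

No chain of stated constraints runs from Harald to Cassia, and none runs from Cassia to Harald either.
So the relative order of Harald and Cassia is not fixed by the given facts.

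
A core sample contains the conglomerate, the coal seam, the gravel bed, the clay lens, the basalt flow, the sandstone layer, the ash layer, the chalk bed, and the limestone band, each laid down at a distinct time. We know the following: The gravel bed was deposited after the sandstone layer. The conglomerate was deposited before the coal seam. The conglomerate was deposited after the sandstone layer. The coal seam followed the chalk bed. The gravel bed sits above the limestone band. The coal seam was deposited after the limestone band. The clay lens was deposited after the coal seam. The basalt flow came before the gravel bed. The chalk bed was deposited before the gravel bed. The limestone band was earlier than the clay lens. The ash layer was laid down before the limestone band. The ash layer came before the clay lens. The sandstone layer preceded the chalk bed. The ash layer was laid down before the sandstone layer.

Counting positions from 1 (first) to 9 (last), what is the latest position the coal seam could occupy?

The coal seam must come before the clay lens — 1 layer forced after it.
Everything else can be placed before the coal seam in some valid order, so the coal seam can sit as late as position 9 − 1 = 8.

8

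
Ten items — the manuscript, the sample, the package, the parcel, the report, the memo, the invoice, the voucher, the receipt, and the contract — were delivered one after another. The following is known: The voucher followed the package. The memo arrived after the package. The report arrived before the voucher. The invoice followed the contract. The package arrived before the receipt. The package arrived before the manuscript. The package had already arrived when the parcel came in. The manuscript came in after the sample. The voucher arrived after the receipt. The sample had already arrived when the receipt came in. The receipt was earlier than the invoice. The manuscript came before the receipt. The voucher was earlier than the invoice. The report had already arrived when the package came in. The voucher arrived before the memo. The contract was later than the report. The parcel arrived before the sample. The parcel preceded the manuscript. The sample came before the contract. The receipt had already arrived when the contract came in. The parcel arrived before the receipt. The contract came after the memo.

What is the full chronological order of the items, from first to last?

the report, the package, the parcel, the sample, the manuscript, the receipt, the voucher, the memo, the contract, the invoice

The constraints fix every adjacent pair, so only one ordering works:
the report → the package → the parcel → the sample → the manuscript → the receipt → the voucher → the memo → the contract → the invoice.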